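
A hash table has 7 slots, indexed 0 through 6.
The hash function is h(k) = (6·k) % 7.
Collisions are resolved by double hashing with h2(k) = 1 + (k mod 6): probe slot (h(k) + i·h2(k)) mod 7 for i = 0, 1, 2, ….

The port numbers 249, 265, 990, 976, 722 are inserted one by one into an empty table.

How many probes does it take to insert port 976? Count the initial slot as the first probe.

2

249 hashes to 3; slot 3 is free → place at 3.
265 hashes to 1; slot 1 is free → place at 1.
990 hashes to 4; slot 4 is free → place at 4.
976 hashes to 4, h2=5; 4 taken → place at 2.
722 hashes to 6; slot 6 is free → place at 6.
Table: [∅, 265, 976, 249, 990, ∅, 722]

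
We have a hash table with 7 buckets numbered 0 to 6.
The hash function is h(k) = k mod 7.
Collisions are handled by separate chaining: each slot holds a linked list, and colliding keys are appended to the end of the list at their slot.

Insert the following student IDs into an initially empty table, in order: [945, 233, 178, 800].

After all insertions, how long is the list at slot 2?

945 -> bucket 0
233 -> bucket 2
178 -> bucket 3
800 -> bucket 2 (collision)
Final buckets:
0: 945
1: ∅
2: 233 -> 800
3: 178
4: ∅
5: ∅
6: ∅

2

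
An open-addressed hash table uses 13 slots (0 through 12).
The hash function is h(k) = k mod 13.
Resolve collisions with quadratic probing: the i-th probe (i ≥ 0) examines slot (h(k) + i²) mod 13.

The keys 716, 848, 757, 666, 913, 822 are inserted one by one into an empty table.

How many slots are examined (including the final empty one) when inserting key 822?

716 hashes to 1; slot 1 is free => place at 1.
848 hashes to 3; slot 3 is free => place at 3.
757 hashes to 3; 3 taken => place at 4.
666 hashes to 3; 3,4 taken => place at 7.
913 hashes to 3; 3,4,7 taken => place at 12.
822 hashes to 3; 3,4,7,12 taken => place at 6.
Table: [., 716, ., 848, 757, ., 822, 666, ., ., ., ., 913]

5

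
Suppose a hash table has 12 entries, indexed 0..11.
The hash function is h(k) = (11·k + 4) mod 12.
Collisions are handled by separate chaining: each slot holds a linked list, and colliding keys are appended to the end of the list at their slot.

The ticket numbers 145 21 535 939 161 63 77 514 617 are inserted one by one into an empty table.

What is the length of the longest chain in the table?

Insert 145: h=3, bucket 3 empty -> new chain.
Insert 21: h=7, bucket 7 empty -> new chain.
Insert 535: h=9, bucket 9 empty -> new chain.
Insert 939: h=1, bucket 1 empty -> new chain.
Insert 161: h=11, bucket 11 empty -> new chain.
Insert 63: h=1, bucket 1 nonempty -> append to chain.
Insert 77: h=11, bucket 11 nonempty -> append to chain.
Insert 514: h=6, bucket 6 empty -> new chain.
Insert 617: h=11, bucket 11 nonempty -> append to chain.
Final buckets:
0: ∅
1: 939 -> 63
2: ∅
3: 145
4: ∅
5: ∅
6: 514
7: 21
8: ∅
9: 535
10: ∅
11: 161 -> 77 -> 617

3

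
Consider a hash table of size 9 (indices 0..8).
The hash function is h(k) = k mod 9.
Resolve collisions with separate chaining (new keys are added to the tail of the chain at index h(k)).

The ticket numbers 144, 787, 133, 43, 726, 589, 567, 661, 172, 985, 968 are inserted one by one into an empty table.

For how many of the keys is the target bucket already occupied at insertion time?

5

144 -> bucket 0
787 -> bucket 4
133 -> bucket 7
43 -> bucket 7 (collision)
726 -> bucket 6
589 -> bucket 4 (collision)
567 -> bucket 0 (collision)
661 -> bucket 4 (collision)
172 -> bucket 1
985 -> bucket 4 (collision)
968 -> bucket 5
Final buckets:
0: 144 -> 567
1: 172
2: ∅
3: ∅
4: 787 -> 589 -> 661 -> 985
5: 968
6: 726
7: 133 -> 43
8: ∅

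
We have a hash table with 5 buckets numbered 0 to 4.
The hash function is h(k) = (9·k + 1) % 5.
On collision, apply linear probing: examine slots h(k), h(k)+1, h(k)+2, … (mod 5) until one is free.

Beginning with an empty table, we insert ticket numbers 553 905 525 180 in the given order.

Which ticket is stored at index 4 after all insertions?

553 hashes to 3; slot 3 is free => place at 3.
905 hashes to 1; slot 1 is free => place at 1.
525 hashes to 1; 1 taken => place at 2.
180 hashes to 1; 1,2,3 taken => place at 4.
Table: [∅, 905, 525, 553, 180]

180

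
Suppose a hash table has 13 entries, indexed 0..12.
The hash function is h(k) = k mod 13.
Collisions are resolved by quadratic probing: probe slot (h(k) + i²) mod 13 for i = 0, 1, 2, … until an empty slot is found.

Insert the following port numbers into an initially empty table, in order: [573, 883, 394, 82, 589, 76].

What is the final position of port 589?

Insert 573: h=1, slot 1 empty → index 1.
Insert 883: h=12, slot 12 empty → index 12.
Insert 394: h=4, slot 4 empty → index 4.
Insert 82: h=4, slot 4 occupied → index 5.
Insert 589: h=4, slots 4,5 occupied → index 8.
Insert 76: h=11, slot 11 empty → index 11.
Table: [-, 573, -, -, 394, 82, -, -, 589, -, -, 76, 883]

8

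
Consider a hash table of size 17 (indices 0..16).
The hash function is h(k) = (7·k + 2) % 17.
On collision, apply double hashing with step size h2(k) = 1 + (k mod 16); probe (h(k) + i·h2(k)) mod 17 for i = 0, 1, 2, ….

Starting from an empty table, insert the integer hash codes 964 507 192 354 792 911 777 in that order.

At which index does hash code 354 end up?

4

964 hashes to 1; slot 1 is free => place at 1.
507 hashes to 15; slot 15 is free => place at 15.
192 hashes to 3; slot 3 is free => place at 3.
354 hashes to 15, h2=3; 15,1 taken => place at 4.
792 hashes to 4, h2=9; 4 taken => place at 13.
911 hashes to 4, h2=16; 4,3 taken => place at 2.
777 hashes to 1, h2=10; 1 taken => place at 11.
Table: [—, 964, 911, 192, 354, —, —, —, —, —, —, 777, —, 792, —, 507, —]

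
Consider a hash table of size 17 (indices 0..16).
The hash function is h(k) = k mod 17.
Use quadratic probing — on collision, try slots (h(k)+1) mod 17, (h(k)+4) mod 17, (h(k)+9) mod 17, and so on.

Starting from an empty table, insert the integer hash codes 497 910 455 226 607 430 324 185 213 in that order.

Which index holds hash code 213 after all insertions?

10

497: h=4 → slot 4
910: h=9 → slot 9
455: h=13 → slot 13
226: h=5 → slot 5
607: h=12 → slot 12
430: h=5, probe 5,6 → slot 6
324: h=1 → slot 1
185: h=15 → slot 15
213: h=9, probe 9,10 → slot 10
Table: [—, 324, —, —, 497, 226, 430, —, —, 910, 213, —, 607, 455, —, 185, —]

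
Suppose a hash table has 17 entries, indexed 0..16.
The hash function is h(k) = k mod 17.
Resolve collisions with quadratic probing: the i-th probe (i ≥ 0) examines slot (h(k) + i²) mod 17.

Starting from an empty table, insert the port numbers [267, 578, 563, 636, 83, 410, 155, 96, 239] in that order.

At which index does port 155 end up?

267: h=12 => slot 12
578: h=0 => slot 0
563: h=2 => slot 2
636: h=7 => slot 7
83: h=15 => slot 15
410: h=2, probe 2,3 => slot 3
155: h=2, probe 2,3,6 => slot 6
96: h=11 => slot 11
239: h=1 => slot 1
Table: [578, 239, 563, 410, -, -, 155, 636, -, -, -, 96, 267, -, -, 83, -]

6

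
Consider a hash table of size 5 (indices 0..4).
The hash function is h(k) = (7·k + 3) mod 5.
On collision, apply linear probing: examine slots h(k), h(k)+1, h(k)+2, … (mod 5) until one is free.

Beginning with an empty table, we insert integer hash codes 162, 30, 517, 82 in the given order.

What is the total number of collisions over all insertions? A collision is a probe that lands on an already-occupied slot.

162: h=2 -> slot 2
30: h=3 -> slot 3
517: h=2, probe 2,3,4 -> slot 4
82: h=2, probe 2,3,4,0 -> slot 0
Table: [82, —, 162, 30, 517]

5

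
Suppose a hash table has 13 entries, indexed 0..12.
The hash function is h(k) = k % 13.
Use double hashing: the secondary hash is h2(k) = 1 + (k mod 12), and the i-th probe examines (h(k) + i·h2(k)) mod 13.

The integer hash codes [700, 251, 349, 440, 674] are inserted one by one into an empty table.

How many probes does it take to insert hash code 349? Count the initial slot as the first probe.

700: h=11 => slot 11
251: h=4 => slot 4
349: h=11, h2=2, probe 11,0 => slot 0
440: h=11, h2=9, probe 11,7 => slot 7
674: h=11, h2=3, probe 11,1 => slot 1
Table: [349, 674, -, -, 251, -, -, 440, -, -, -, 700, -]

2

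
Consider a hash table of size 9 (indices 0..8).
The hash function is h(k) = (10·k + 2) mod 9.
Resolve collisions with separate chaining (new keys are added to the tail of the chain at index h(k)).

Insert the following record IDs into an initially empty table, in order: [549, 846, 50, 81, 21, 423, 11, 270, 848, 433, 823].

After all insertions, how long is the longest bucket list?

549 → bucket 2
846 → bucket 2 (collision)
50 → bucket 7
81 → bucket 2 (collision)
21 → bucket 5
423 → bucket 2 (collision)
11 → bucket 4
270 → bucket 2 (collision)
848 → bucket 4 (collision)
433 → bucket 3
823 → bucket 6
Final buckets:
0: .
1: .
2: 549 -> 846 -> 81 -> 423 -> 270
3: 433
4: 11 -> 848
5: 21
6: 823
7: 50
8: .

5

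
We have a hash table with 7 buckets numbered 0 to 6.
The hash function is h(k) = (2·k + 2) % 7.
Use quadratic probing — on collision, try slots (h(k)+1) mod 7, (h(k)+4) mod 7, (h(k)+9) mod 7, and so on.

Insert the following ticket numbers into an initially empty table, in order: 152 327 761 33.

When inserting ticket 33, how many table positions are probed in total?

152: h=5 → slot 5
327: h=5, probe 5,6 → slot 6
761: h=5, probe 5,6,2 → slot 2
33: h=5, probe 5,6,2,0 → slot 0
Table: [33, —, 761, —, —, 152, 327]

4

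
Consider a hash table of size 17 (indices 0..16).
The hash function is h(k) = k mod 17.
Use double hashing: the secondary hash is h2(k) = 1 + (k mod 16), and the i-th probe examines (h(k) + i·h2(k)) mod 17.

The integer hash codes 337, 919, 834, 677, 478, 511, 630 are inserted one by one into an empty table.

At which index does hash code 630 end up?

Insert 337: h=14, slot 14 empty => index 14.
Insert 919: h=1, slot 1 empty => index 1.
Insert 834: h=1, h2=3, slot 1 occupied => index 4.
Insert 677: h=14, h2=6, slot 14 occupied => index 3.
Insert 478: h=2, slot 2 empty => index 2.
Insert 511: h=1, h2=16, slot 1 occupied => index 0.
Insert 630: h=1, h2=7, slot 1 occupied => index 8.
Table: [511, 919, 478, 677, 834, —, —, —, 630, —, —, —, —, —, 337, —, —]

8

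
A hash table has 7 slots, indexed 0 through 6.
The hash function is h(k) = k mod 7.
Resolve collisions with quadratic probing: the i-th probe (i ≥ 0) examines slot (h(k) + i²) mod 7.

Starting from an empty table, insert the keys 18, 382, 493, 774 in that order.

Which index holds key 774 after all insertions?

Insert 18: h=4, slot 4 empty → index 4.
Insert 382: h=4, slot 4 occupied → index 5.
Insert 493: h=3, slot 3 empty → index 3.
Insert 774: h=4, slots 4,5 occupied → index 1.
Table: [-, 774, -, 493, 18, 382, -]

1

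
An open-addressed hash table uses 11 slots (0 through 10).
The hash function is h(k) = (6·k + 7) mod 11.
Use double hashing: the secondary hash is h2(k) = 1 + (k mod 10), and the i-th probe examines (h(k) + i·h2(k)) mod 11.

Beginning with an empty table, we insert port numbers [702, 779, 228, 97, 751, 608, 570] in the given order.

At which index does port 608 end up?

1

702: h=6 => slot 6
779: h=6, h2=10, probe 6,5 => slot 5
228: h=0 => slot 0
97: h=6, h2=8, probe 6,3 => slot 3
751: h=3, h2=2, probe 3,5,7 => slot 7
608: h=3, h2=9, probe 3,1 => slot 1
570: h=6, h2=1, probe 6,7,8 => slot 8
Table: [228, 608, ∅, 97, ∅, 779, 702, 751, 570, ∅, ∅]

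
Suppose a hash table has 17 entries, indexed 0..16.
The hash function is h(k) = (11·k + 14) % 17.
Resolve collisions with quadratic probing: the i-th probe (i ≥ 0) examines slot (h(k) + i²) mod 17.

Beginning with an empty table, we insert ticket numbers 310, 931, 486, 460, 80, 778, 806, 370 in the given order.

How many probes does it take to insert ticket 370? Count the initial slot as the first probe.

310 hashes to 7; slot 7 is free => place at 7.
931 hashes to 4; slot 4 is free => place at 4.
486 hashes to 5; slot 5 is free => place at 5.
460 hashes to 8; slot 8 is free => place at 8.
80 hashes to 10; slot 10 is free => place at 10.
778 hashes to 4; 4,5,8 taken => place at 13.
806 hashes to 6; slot 6 is free => place at 6.
370 hashes to 4; 4,5,8,13 taken => place at 3.
Table: [—, —, —, 370, 931, 486, 806, 310, 460, —, 80, —, —, 778, —, —, —]

5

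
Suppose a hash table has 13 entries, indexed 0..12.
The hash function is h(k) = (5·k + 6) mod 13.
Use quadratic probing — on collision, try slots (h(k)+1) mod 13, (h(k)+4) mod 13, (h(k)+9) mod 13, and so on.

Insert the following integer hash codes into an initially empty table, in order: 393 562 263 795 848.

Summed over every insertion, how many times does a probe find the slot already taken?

6

393 hashes to 8; slot 8 is free → place at 8.
562 hashes to 8; 8 taken → place at 9.
263 hashes to 8; 8,9 taken → place at 12.
795 hashes to 3; slot 3 is free → place at 3.
848 hashes to 8; 8,9,12 taken → place at 4.
Table: [∅, ∅, ∅, 795, 848, ∅, ∅, ∅, 393, 562, ∅, ∅, 263]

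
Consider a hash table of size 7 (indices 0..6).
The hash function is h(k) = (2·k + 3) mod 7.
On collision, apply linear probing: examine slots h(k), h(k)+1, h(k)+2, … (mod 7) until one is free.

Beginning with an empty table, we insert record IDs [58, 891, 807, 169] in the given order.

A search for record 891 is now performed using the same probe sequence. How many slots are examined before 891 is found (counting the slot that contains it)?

Insert 58: h=0, slot 0 empty => index 0.
Insert 891: h=0, slot 0 occupied => index 1.
Insert 807: h=0, slots 0,1 occupied => index 2.
Insert 169: h=5, slot 5 empty => index 5.
Table: [58, 891, 807, —, —, 169, —]
Lookup 891: h=0, probe 0,1 → found at 1.

2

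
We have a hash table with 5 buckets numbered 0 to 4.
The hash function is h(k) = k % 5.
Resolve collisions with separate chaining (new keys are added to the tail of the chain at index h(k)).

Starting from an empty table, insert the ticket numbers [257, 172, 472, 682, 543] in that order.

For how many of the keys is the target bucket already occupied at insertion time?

3

Insert 257: h=2, bucket 2 empty → new chain.
Insert 172: h=2, bucket 2 nonempty → append to chain.
Insert 472: h=2, bucket 2 nonempty → append to chain.
Insert 682: h=2, bucket 2 nonempty → append to chain.
Insert 543: h=3, bucket 3 empty → new chain.
Final buckets:
0: —
1: —
2: 257 -> 172 -> 472 -> 682
3: 543
4: —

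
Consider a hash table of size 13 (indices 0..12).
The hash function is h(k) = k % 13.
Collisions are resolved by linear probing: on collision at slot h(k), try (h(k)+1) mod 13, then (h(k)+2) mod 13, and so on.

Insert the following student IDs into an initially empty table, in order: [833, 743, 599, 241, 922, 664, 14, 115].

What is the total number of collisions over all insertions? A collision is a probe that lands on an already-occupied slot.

9

833: h=1 -> slot 1
743: h=2 -> slot 2
599: h=1, probe 1,2,3 -> slot 3
241: h=7 -> slot 7
922: h=12 -> slot 12
664: h=1, probe 1,2,3,4 -> slot 4
14: h=1, probe 1,2,3,4,5 -> slot 5
115: h=11 -> slot 11
Table: [∅, 833, 743, 599, 664, 14, ∅, 241, ∅, ∅, ∅, 115, 922]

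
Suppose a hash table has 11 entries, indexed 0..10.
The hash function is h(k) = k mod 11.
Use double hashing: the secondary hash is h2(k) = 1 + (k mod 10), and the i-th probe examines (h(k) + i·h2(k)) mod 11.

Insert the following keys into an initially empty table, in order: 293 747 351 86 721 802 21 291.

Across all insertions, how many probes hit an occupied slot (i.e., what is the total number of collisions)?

Insert 293: h=7, slot 7 empty => index 7.
Insert 747: h=10, slot 10 empty => index 10.
Insert 351: h=10, h2=2, slot 10 occupied => index 1.
Insert 86: h=9, slot 9 empty => index 9.
Insert 721: h=6, slot 6 empty => index 6.
Insert 802: h=10, h2=3, slot 10 occupied => index 2.
Insert 21: h=10, h2=2, slots 10,1 occupied => index 3.
Insert 291: h=5, slot 5 empty => index 5.
Table: [—, 351, 802, 21, —, 291, 721, 293, —, 86, 747]

4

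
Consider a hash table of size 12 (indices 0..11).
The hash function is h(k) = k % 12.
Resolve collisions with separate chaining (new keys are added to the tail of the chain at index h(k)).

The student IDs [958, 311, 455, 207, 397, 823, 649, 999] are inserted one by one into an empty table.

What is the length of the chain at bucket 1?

2

958 -> bucket 10
311 -> bucket 11
455 -> bucket 11 (collision)
207 -> bucket 3
397 -> bucket 1
823 -> bucket 7
649 -> bucket 1 (collision)
999 -> bucket 3 (collision)
Final buckets:
0: —
1: 397 -> 649
2: —
3: 207 -> 999
4: —
5: —
6: —
7: 823
8: —
9: —
10: 958
11: 311 -> 455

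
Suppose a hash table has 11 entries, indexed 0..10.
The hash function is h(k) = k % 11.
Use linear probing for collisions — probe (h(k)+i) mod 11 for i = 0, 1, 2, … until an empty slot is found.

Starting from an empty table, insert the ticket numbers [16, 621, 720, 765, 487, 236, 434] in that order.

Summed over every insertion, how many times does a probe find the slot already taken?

14

16: h=5 => slot 5
621: h=5, probe 5,6 => slot 6
720: h=5, probe 5,6,7 => slot 7
765: h=6, probe 6,7,8 => slot 8
487: h=3 => slot 3
236: h=5, probe 5,6,7,8,9 => slot 9
434: h=5, probe 5,6,7,8,9,10 => slot 10
Table: [—, —, —, 487, —, 16, 621, 720, 765, 236, 434]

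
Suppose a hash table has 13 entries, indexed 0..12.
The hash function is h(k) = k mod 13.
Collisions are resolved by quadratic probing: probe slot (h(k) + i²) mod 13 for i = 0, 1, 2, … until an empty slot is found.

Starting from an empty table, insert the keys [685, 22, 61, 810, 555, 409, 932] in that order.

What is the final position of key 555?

Insert 685: h=9, slot 9 empty -> index 9.
Insert 22: h=9, slot 9 occupied -> index 10.
Insert 61: h=9, slots 9,10 occupied -> index 0.
Insert 810: h=4, slot 4 empty -> index 4.
Insert 555: h=9, slots 9,10,0 occupied -> index 5.
Insert 409: h=6, slot 6 empty -> index 6.
Insert 932: h=9, slots 9,10,0,5 occupied -> index 12.
Table: [61, —, —, —, 810, 555, 409, —, —, 685, 22, —, 932]

5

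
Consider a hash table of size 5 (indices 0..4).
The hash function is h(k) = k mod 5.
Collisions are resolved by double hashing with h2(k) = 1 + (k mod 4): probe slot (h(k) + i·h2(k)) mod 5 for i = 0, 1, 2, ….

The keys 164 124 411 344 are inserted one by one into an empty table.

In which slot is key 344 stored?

2

164 hashes to 4; slot 4 is free => place at 4.
124 hashes to 4, h2=1; 4 taken => place at 0.
411 hashes to 1; slot 1 is free => place at 1.
344 hashes to 4, h2=1; 4,0,1 taken => place at 2.
Table: [124, 411, 344, -, 164]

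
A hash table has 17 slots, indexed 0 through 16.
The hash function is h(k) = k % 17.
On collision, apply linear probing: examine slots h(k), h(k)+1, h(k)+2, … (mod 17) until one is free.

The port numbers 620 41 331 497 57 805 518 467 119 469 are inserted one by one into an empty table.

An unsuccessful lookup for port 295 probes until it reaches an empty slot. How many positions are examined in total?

620: h=8 => slot 8
41: h=7 => slot 7
331: h=8, probe 8,9 => slot 9
497: h=4 => slot 4
57: h=6 => slot 6
805: h=6, probe 6,7,8,9,10 => slot 10
518: h=8, probe 8,9,10,11 => slot 11
467: h=8, probe 8,9,10,11,12 => slot 12
119: h=0 => slot 0
469: h=10, probe 10,11,12,13 => slot 13
Table: [119, -, -, -, 497, -, 57, 41, 620, 331, 805, 518, 467, 469, -, -, -]
Lookup 295: h=6, probe 6,7,8,9,10,11,12,13,14 → slot 14 empty, not found.

9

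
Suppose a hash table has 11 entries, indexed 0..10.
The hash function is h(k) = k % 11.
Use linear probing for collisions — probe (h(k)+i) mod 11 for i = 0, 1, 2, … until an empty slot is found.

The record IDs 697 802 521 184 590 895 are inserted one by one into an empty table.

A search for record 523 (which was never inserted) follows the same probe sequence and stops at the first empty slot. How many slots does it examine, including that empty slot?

4

697 hashes to 4; slot 4 is free => place at 4.
802 hashes to 10; slot 10 is free => place at 10.
521 hashes to 4; 4 taken => place at 5.
184 hashes to 8; slot 8 is free => place at 8.
590 hashes to 7; slot 7 is free => place at 7.
895 hashes to 4; 4,5 taken => place at 6.
Table: [., ., ., ., 697, 521, 895, 590, 184, ., 802]
Lookup 523: h=6, probe 6,7,8,9 → slot 9 empty, not found.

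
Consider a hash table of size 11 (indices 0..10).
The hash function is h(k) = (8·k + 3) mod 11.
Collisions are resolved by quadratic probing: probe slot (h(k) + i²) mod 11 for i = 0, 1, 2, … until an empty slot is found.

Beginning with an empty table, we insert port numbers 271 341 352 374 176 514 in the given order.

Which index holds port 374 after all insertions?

1

Insert 271: h=4, slot 4 empty → index 4.
Insert 341: h=3, slot 3 empty → index 3.
Insert 352: h=3, slots 3,4 occupied → index 7.
Insert 374: h=3, slots 3,4,7 occupied → index 1.
Insert 176: h=3, slots 3,4,7,1 occupied → index 8.
Insert 514: h=1, slot 1 occupied → index 2.
Table: [_, 374, 514, 341, 271, _, _, 352, 176, _, _]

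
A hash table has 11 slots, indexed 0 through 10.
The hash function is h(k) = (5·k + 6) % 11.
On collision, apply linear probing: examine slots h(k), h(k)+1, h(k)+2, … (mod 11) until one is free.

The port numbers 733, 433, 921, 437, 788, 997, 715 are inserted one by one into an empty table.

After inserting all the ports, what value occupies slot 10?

Insert 733: h=8, slot 8 empty → index 8.
Insert 433: h=4, slot 4 empty → index 4.
Insert 921: h=2, slot 2 empty → index 2.
Insert 437: h=2, slot 2 occupied → index 3.
Insert 788: h=8, slot 8 occupied → index 9.
Insert 997: h=8, slots 8,9 occupied → index 10.
Insert 715: h=6, slot 6 empty → index 6.
Table: [—, —, 921, 437, 433, —, 715, —, 733, 788, 997]

997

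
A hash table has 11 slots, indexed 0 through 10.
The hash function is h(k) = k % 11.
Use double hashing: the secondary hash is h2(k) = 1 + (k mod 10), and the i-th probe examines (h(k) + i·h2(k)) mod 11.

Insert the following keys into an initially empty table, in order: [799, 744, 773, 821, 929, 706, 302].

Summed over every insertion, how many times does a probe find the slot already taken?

3

799: h=7 -> slot 7
744: h=7, h2=5, probe 7,1 -> slot 1
773: h=3 -> slot 3
821: h=7, h2=2, probe 7,9 -> slot 9
929: h=5 -> slot 5
706: h=2 -> slot 2
302: h=5, h2=3, probe 5,8 -> slot 8
Table: [—, 744, 706, 773, —, 929, —, 799, 302, 821, —]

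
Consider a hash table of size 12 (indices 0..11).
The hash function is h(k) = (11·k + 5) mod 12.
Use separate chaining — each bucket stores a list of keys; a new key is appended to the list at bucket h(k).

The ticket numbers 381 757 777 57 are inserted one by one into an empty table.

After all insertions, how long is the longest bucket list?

3

Insert 381: h=8, bucket 8 empty → new chain.
Insert 757: h=4, bucket 4 empty → new chain.
Insert 777: h=8, bucket 8 nonempty → append to chain.
Insert 57: h=8, bucket 8 nonempty → append to chain.
Final buckets:
0: .
1: .
2: .
3: .
4: 757
5: .
6: .
7: .
8: 381 -> 777 -> 57
9: .
10: .
11: .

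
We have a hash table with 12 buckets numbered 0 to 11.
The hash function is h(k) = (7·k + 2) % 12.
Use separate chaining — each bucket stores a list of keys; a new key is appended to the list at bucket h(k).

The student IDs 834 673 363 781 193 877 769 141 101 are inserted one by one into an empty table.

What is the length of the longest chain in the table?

5

834 -> bucket 8
673 -> bucket 9
363 -> bucket 11
781 -> bucket 9 (collision)
193 -> bucket 9 (collision)
877 -> bucket 9 (collision)
769 -> bucket 9 (collision)
141 -> bucket 5
101 -> bucket 1
Final buckets:
0: -
1: 101
2: -
3: -
4: -
5: 141
6: -
7: -
8: 834
9: 673 -> 781 -> 193 -> 877 -> 769
10: -
11: 363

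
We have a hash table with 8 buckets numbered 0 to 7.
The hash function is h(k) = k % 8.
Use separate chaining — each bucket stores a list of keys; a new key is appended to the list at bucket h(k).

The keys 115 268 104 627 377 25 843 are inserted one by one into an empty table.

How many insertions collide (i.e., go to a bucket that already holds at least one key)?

3

Insert 115: h=3, bucket 3 empty -> new chain.
Insert 268: h=4, bucket 4 empty -> new chain.
Insert 104: h=0, bucket 0 empty -> new chain.
Insert 627: h=3, bucket 3 nonempty -> append to chain.
Insert 377: h=1, bucket 1 empty -> new chain.
Insert 25: h=1, bucket 1 nonempty -> append to chain.
Insert 843: h=3, bucket 3 nonempty -> append to chain.
Final buckets:
0: 104
1: 377 -> 25
2: .
3: 115 -> 627 -> 843
4: 268
5: .
6: .
7: .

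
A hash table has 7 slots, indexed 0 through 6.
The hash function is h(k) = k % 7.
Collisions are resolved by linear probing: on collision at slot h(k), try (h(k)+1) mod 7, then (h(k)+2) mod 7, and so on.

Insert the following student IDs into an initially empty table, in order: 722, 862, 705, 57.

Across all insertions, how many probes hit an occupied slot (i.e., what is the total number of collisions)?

722 hashes to 1; slot 1 is free -> place at 1.
862 hashes to 1; 1 taken -> place at 2.
705 hashes to 5; slot 5 is free -> place at 5.
57 hashes to 1; 1,2 taken -> place at 3.
Table: [-, 722, 862, 57, -, 705, -]

3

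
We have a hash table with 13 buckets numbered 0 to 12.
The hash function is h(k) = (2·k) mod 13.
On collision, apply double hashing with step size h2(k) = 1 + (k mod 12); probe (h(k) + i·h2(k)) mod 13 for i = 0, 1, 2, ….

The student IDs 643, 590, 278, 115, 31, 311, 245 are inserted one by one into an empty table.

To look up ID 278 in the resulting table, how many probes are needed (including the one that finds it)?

2

643: h=12 -> slot 12
590: h=10 -> slot 10
278: h=10, h2=3, probe 10,0 -> slot 0
115: h=9 -> slot 9
31: h=10, h2=8, probe 10,5 -> slot 5
311: h=11 -> slot 11
245: h=9, h2=6, probe 9,2 -> slot 2
Table: [278, ∅, 245, ∅, ∅, 31, ∅, ∅, ∅, 115, 590, 311, 643]
Lookup 278: h=10, h2=3, probe 10,0 → found at 0.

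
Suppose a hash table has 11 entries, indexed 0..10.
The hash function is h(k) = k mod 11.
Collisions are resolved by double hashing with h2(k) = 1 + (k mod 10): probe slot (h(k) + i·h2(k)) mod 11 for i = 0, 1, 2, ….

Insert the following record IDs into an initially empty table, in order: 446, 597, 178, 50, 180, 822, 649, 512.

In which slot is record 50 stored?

Insert 446: h=6, slot 6 empty -> index 6.
Insert 597: h=3, slot 3 empty -> index 3.
Insert 178: h=2, slot 2 empty -> index 2.
Insert 50: h=6, h2=1, slot 6 occupied -> index 7.
Insert 180: h=4, slot 4 empty -> index 4.
Insert 822: h=8, slot 8 empty -> index 8.
Insert 649: h=0, slot 0 empty -> index 0.
Insert 512: h=6, h2=3, slot 6 occupied -> index 9.
Table: [649, -, 178, 597, 180, -, 446, 50, 822, 512, -]

7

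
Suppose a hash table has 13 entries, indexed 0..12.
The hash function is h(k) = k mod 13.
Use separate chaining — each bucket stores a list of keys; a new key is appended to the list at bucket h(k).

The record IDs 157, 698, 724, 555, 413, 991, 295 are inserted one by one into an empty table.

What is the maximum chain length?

157 -> bucket 1
698 -> bucket 9
724 -> bucket 9 (collision)
555 -> bucket 9 (collision)
413 -> bucket 10
991 -> bucket 3
295 -> bucket 9 (collision)
Final buckets:
0: -
1: 157
2: -
3: 991
4: -
5: -
6: -
7: -
8: -
9: 698 -> 724 -> 555 -> 295
10: 413
11: -
12: -

4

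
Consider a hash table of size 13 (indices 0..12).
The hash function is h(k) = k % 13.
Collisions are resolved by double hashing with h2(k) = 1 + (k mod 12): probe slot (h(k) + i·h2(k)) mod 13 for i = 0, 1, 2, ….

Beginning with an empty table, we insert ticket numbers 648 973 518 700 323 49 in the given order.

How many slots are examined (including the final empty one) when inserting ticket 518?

648 hashes to 11; slot 11 is free => place at 11.
973 hashes to 11, h2=2; 11 taken => place at 0.
518 hashes to 11, h2=3; 11 taken => place at 1.
700 hashes to 11, h2=5; 11 taken => place at 3.
323 hashes to 11, h2=12; 11 taken => place at 10.
49 hashes to 10, h2=2; 10 taken => place at 12.
Table: [973, 518, —, 700, —, —, —, —, —, —, 323, 648, 49]

2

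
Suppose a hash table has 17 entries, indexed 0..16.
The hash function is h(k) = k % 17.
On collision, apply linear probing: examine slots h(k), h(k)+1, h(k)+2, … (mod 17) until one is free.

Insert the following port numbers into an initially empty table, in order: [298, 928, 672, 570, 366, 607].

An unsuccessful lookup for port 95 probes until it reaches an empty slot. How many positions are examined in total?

298 hashes to 9; slot 9 is free => place at 9.
928 hashes to 10; slot 10 is free => place at 10.
672 hashes to 9; 9,10 taken => place at 11.
570 hashes to 9; 9,10,11 taken => place at 12.
366 hashes to 9; 9,10,11,12 taken => place at 13.
607 hashes to 12; 12,13 taken => place at 14.
Table: [_, _, _, _, _, _, _, _, _, 298, 928, 672, 570, 366, 607, _, _]
Lookup 95: h=10, probe 10,11,12,13,14,15 → slot 15 empty, not found.

6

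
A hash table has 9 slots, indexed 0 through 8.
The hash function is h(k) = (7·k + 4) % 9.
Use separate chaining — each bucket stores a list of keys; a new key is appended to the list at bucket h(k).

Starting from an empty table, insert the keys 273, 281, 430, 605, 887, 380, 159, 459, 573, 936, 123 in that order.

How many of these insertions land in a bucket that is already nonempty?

273 → bucket 7
281 → bucket 0
430 → bucket 8
605 → bucket 0 (collision)
887 → bucket 3
380 → bucket 0 (collision)
159 → bucket 1
459 → bucket 4
573 → bucket 1 (collision)
936 → bucket 4 (collision)
123 → bucket 1 (collision)
Final buckets:
0: 281 -> 605 -> 380
1: 159 -> 573 -> 123
2: _
3: 887
4: 459 -> 936
5: _
6: _
7: 273
8: 430

5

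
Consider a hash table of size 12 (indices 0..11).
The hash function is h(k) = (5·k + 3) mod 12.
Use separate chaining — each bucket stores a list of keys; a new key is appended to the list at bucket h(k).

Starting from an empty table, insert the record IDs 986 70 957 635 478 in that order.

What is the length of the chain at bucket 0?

1

Insert 986: h=1, bucket 1 empty → new chain.
Insert 70: h=5, bucket 5 empty → new chain.
Insert 957: h=0, bucket 0 empty → new chain.
Insert 635: h=10, bucket 10 empty → new chain.
Insert 478: h=5, bucket 5 nonempty → append to chain.
Final buckets:
0: 957
1: 986
2: _
3: _
4: _
5: 70 -> 478
6: _
7: _
8: _
9: _
10: 635
11: _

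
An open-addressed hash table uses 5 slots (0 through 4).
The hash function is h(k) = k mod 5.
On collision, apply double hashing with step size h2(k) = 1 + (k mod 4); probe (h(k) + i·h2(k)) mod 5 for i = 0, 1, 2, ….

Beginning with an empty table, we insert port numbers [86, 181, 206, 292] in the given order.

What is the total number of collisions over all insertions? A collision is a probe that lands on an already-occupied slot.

2

Insert 86: h=1, slot 1 empty -> index 1.
Insert 181: h=1, h2=2, slot 1 occupied -> index 3.
Insert 206: h=1, h2=3, slot 1 occupied -> index 4.
Insert 292: h=2, slot 2 empty -> index 2.
Table: [-, 86, 292, 181, 206]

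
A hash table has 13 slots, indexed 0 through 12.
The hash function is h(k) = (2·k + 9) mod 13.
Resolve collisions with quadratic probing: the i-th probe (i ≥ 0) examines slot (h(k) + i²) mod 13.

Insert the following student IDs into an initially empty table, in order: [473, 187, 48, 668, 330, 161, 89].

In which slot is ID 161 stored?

Insert 473: h=6, slot 6 empty → index 6.
Insert 187: h=6, slot 6 occupied → index 7.
Insert 48: h=1, slot 1 empty → index 1.
Insert 668: h=6, slots 6,7 occupied → index 10.
Insert 330: h=6, slots 6,7,10 occupied → index 2.
Insert 161: h=6, slots 6,7,10,2 occupied → index 9.
Insert 89: h=5, slot 5 empty → index 5.
Table: [—, 48, 330, —, —, 89, 473, 187, —, 161, 668, —, —]

9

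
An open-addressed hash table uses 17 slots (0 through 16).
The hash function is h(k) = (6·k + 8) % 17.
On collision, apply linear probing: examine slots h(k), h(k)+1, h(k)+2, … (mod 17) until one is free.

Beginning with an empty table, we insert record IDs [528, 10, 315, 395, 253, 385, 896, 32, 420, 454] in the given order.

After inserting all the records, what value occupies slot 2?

454

528: h=14 -> slot 14
10: h=0 -> slot 0
315: h=11 -> slot 11
395: h=15 -> slot 15
253: h=13 -> slot 13
385: h=6 -> slot 6
896: h=12 -> slot 12
32: h=13, probe 13,14,15,16 -> slot 16
420: h=12, probe 12,13,14,15,16,0,1 -> slot 1
454: h=12, probe 12,13,14,15,16,0,1,2 -> slot 2
Table: [10, 420, 454, _, _, _, 385, _, _, _, _, 315, 896, 253, 528, 395, 32]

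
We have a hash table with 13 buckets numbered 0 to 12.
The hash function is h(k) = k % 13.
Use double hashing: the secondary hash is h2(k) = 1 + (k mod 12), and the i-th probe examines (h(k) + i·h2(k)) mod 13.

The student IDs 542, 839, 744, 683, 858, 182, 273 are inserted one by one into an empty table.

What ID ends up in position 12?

Insert 542: h=9, slot 9 empty -> index 9.
Insert 839: h=7, slot 7 empty -> index 7.
Insert 744: h=3, slot 3 empty -> index 3.
Insert 683: h=7, h2=12, slot 7 occupied -> index 6.
Insert 858: h=0, slot 0 empty -> index 0.
Insert 182: h=0, h2=3, slots 0,3,6,9 occupied -> index 12.
Insert 273: h=0, h2=10, slot 0 occupied -> index 10.
Table: [858, _, _, 744, _, _, 683, 839, _, 542, 273, _, 182]

182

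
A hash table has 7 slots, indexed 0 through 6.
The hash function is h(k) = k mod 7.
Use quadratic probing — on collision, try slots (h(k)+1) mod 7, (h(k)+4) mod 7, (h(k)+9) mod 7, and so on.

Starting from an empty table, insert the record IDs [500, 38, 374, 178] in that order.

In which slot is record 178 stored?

5

500 hashes to 3; slot 3 is free → place at 3.
38 hashes to 3; 3 taken → place at 4.
374 hashes to 3; 3,4 taken → place at 0.
178 hashes to 3; 3,4,0 taken → place at 5.
Table: [374, ., ., 500, 38, 178, .]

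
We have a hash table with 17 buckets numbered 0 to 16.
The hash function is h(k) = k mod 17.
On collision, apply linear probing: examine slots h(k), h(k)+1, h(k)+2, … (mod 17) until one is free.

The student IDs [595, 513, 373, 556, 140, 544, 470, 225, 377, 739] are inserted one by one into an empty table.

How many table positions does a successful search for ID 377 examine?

595 hashes to 0; slot 0 is free -> place at 0.
513 hashes to 3; slot 3 is free -> place at 3.
373 hashes to 16; slot 16 is free -> place at 16.
556 hashes to 12; slot 12 is free -> place at 12.
140 hashes to 4; slot 4 is free -> place at 4.
544 hashes to 0; 0 taken -> place at 1.
470 hashes to 11; slot 11 is free -> place at 11.
225 hashes to 4; 4 taken -> place at 5.
377 hashes to 3; 3,4,5 taken -> place at 6.
739 hashes to 8; slot 8 is free -> place at 8.
Table: [595, 544, —, 513, 140, 225, 377, —, 739, —, —, 470, 556, —, —, —, 373]
Lookup 377: h=3, probe 3,4,5,6 → found at 6.

4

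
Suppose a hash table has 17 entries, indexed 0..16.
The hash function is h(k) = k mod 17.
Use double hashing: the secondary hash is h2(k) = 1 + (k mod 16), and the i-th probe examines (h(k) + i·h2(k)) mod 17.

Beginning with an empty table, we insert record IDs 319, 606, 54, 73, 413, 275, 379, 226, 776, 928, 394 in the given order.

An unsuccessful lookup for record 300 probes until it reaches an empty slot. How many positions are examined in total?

4

319: h=13 → slot 13
606: h=11 → slot 11
54: h=3 → slot 3
73: h=5 → slot 5
413: h=5, h2=14, probe 5,2 → slot 2
275: h=3, h2=4, probe 3,7 → slot 7
379: h=5, h2=12, probe 5,0 → slot 0
226: h=5, h2=3, probe 5,8 → slot 8
776: h=11, h2=9, probe 11,3,12 → slot 12
928: h=10 → slot 10
394: h=3, h2=11, probe 3,14 → slot 14
Table: [379, -, 413, 54, -, 73, -, 275, 226, -, 928, 606, 776, 319, 394, -, -]
Lookup 300: h=11, h2=13, probe 11,7,3,16 → slot 16 empty, not found.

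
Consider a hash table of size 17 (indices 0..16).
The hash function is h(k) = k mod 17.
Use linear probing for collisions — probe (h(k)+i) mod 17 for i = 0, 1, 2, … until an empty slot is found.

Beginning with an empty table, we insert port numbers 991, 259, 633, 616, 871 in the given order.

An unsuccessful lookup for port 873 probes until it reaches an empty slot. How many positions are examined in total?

4

991: h=5 => slot 5
259: h=4 => slot 4
633: h=4, probe 4,5,6 => slot 6
616: h=4, probe 4,5,6,7 => slot 7
871: h=4, probe 4,5,6,7,8 => slot 8
Table: [∅, ∅, ∅, ∅, 259, 991, 633, 616, 871, ∅, ∅, ∅, ∅, ∅, ∅, ∅, ∅]
Lookup 873: h=6, probe 6,7,8,9 → slot 9 empty, not found.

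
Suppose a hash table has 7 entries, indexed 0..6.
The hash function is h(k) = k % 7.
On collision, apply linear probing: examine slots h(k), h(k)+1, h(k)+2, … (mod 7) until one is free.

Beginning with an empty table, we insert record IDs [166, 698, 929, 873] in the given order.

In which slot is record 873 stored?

1

166: h=5 → slot 5
698: h=5, probe 5,6 → slot 6
929: h=5, probe 5,6,0 → slot 0
873: h=5, probe 5,6,0,1 → slot 1
Table: [929, 873, -, -, -, 166, 698]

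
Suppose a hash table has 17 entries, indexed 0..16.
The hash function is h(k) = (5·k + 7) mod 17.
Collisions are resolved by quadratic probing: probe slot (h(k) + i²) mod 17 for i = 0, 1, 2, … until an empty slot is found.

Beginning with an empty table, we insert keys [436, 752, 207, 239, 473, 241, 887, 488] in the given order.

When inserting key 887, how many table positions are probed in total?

436 hashes to 11; slot 11 is free → place at 11.
752 hashes to 10; slot 10 is free → place at 10.
207 hashes to 5; slot 5 is free → place at 5.
239 hashes to 12; slot 12 is free → place at 12.
473 hashes to 9; slot 9 is free → place at 9.
241 hashes to 5; 5 taken → place at 6.
887 hashes to 5; 5,6,9 taken → place at 14.
488 hashes to 16; slot 16 is free → place at 16.
Table: [—, —, —, —, —, 207, 241, —, —, 473, 752, 436, 239, —, 887, —, 488]

4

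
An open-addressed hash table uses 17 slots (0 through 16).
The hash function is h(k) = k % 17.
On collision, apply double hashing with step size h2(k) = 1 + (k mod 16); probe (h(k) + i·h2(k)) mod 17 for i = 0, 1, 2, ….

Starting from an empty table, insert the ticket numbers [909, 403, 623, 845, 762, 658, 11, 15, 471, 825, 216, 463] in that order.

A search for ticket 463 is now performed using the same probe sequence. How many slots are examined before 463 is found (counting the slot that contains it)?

909 hashes to 8; slot 8 is free -> place at 8.
403 hashes to 12; slot 12 is free -> place at 12.
623 hashes to 11; slot 11 is free -> place at 11.
845 hashes to 12, h2=14; 12 taken -> place at 9.
762 hashes to 14; slot 14 is free -> place at 14.
658 hashes to 12, h2=3; 12 taken -> place at 15.
11 hashes to 11, h2=12; 11 taken -> place at 6.
15 hashes to 15, h2=16; 15,14 taken -> place at 13.
471 hashes to 12, h2=8; 12 taken -> place at 3.
825 hashes to 9, h2=10; 9 taken -> place at 2.
216 hashes to 12, h2=9; 12 taken -> place at 4.
463 hashes to 4, h2=16; 4,3,2 taken -> place at 1.
Table: [∅, 463, 825, 471, 216, ∅, 11, ∅, 909, 845, ∅, 623, 403, 15, 762, 658, ∅]
Lookup 463: h=4, h2=16, probe 4,3,2,1 → found at 1.

4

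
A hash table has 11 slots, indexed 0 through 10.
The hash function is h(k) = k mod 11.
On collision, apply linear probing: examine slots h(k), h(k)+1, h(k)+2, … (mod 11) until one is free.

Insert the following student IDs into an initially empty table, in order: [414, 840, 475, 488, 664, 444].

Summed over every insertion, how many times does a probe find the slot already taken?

414: h=7 → slot 7
840: h=4 → slot 4
475: h=2 → slot 2
488: h=4, probe 4,5 → slot 5
664: h=4, probe 4,5,6 → slot 6
444: h=4, probe 4,5,6,7,8 → slot 8
Table: [—, —, 475, —, 840, 488, 664, 414, 444, —, —]

7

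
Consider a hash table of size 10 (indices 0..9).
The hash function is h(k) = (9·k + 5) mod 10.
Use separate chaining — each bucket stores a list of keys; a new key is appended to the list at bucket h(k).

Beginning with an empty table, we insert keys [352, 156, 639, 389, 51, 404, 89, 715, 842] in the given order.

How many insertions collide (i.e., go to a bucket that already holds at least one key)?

3

Insert 352: h=3, bucket 3 empty -> new chain.
Insert 156: h=9, bucket 9 empty -> new chain.
Insert 639: h=6, bucket 6 empty -> new chain.
Insert 389: h=6, bucket 6 nonempty -> append to chain.
Insert 51: h=4, bucket 4 empty -> new chain.
Insert 404: h=1, bucket 1 empty -> new chain.
Insert 89: h=6, bucket 6 nonempty -> append to chain.
Insert 715: h=0, bucket 0 empty -> new chain.
Insert 842: h=3, bucket 3 nonempty -> append to chain.
Final buckets:
0: 715
1: 404
2: .
3: 352 -> 842
4: 51
5: .
6: 639 -> 389 -> 89
7: .
8: .
9: 156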